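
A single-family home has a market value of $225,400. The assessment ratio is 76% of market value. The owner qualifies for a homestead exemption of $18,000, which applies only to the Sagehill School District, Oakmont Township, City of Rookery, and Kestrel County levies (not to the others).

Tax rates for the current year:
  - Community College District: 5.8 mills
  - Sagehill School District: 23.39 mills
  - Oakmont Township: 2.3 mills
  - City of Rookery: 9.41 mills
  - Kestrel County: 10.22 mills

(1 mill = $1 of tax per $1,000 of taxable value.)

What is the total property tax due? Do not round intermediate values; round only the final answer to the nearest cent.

$7,941.30

Assessed value = $225,400 × 0.76 = $171,304
Community College District: $171,304 × 0.0058 = $993.5632
Sagehill School District: ($171,304 − $18,000) × 0.02339 = $153,304 × 0.02339 = $3,585.78056
Oakmont Township: ($171,304 − $18,000) × 0.0023 = $153,304 × 0.0023 = $352.5992
City of Rookery: ($171,304 − $18,000) × 0.00941 = $153,304 × 0.00941 = $1,442.59064
Kestrel County: ($171,304 − $18,000) × 0.01022 = $153,304 × 0.01022 = $1,566.76688
Total = $7,941.30048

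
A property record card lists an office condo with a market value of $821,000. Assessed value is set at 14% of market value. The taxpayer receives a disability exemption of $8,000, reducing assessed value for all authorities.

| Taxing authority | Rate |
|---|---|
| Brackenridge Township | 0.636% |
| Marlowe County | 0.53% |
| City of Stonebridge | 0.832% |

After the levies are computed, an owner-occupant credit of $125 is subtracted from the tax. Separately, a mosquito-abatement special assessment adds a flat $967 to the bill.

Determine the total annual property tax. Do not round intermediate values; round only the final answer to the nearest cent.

Assessed value = $821,000 × 0.14 = $114,940
Taxable value = $114,940 − $8,000 = $106,940
Brackenridge Township: $106,940 × 0.00636 = $680.1384
Marlowe County: $106,940 × 0.0053 = $566.782
City of Stonebridge: $106,940 × 0.00832 = $889.7408
Levies subtotal = $2,136.6612
After credit = $2,136.6612 − $125 = $2,011.6612
Total = $2,011.6612 + $967 = $2,978.6612

$2,978.66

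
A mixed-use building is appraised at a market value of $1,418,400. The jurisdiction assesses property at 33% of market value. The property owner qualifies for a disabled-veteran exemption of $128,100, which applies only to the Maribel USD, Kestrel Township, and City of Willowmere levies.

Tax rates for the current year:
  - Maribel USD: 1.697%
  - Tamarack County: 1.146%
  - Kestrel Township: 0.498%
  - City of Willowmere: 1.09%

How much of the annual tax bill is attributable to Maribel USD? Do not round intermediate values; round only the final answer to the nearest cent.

Assessed value = $1,418,400 × 0.33 = $468,072
Maribel USD taxable value = $468,072 − $128,100 = $339,972
Maribel USD levy = $339,972 × 0.01697 = $5,769.32484

$5,769.32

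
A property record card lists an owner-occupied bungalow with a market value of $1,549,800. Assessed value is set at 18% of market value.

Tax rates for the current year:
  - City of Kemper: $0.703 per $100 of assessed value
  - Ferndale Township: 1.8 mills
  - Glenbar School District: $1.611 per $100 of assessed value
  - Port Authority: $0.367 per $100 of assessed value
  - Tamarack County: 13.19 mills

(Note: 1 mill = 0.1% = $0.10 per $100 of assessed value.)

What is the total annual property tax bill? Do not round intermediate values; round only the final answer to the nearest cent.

$11,660.70

Assessed value = $1,549,800 × 0.18 = $278,964
City of Kemper: $278,964 × 0.00703 = $1,961.11692
Ferndale Township: $278,964 × 0.0018 = $502.1352
Glenbar School District: $278,964 × 0.01611 = $4,494.11004
Port Authority: $278,964 × 0.00367 = $1,023.79788
Tamarack County: $278,964 × 0.01319 = $3,679.53516
Total = $11,660.6952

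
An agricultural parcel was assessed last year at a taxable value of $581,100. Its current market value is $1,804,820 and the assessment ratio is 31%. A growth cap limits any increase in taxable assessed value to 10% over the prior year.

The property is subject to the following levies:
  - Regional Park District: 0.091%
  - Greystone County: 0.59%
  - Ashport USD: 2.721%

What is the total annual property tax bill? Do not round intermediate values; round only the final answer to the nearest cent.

Uncapped assessed value = $1,804,820 × 0.31 = $559,494.2
Cap limit = $581,100 × 1.1 = $639,210
Taxable assessed value = min($559,494.2, $639,210) = $559,494.2 (cap does not bind)
Regional Park District: $559,494.2 × 0.00091 = $509.139722
Greystone County: $559,494.2 × 0.0059 = $3,301.01578
Ashport USD: $559,494.2 × 0.02721 = $15,223.837182
Total = $19,033.992684

$19,033.99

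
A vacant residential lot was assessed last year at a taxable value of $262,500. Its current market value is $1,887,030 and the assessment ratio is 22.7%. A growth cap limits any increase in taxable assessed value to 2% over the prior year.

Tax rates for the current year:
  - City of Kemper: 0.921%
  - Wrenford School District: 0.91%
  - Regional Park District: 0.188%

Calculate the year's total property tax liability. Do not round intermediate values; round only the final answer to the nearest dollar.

$5,406

Uncapped assessed value = $1,887,030 × 0.227 = $428,355.81
Cap limit = $262,500 × 1.02 = $267,750
Taxable assessed value = min($428,355.81, $267,750) = $267,750 (cap binds)
City of Kemper: $267,750 × 0.00921 = $2,465.9775
Wrenford School District: $267,750 × 0.0091 = $2,436.525
Regional Park District: $267,750 × 0.00188 = $503.37
Total = $5,405.8725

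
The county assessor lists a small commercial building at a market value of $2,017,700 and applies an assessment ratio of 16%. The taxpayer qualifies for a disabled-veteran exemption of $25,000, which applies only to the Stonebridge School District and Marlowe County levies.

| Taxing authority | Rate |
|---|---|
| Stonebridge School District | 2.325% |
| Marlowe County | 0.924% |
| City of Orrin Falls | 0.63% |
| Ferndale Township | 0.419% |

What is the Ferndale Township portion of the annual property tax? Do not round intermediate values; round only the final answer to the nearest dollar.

Assessed value = $2,017,700 × 0.16 = $322,832
Ferndale Township taxable value = $322,832 (exemption does not apply)
Ferndale Township levy = $322,832 × 0.00419 = $1,352.66608

$1,353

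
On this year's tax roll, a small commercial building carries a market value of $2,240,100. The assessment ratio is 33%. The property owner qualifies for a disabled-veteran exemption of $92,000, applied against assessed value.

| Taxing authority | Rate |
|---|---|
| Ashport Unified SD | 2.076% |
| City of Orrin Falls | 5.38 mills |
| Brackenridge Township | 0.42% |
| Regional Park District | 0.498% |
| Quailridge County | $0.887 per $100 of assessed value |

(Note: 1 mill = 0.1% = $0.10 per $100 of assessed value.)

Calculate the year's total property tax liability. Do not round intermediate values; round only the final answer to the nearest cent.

Assessed value = $2,240,100 × 0.33 = $739,233
Taxable value = $739,233 − $92,000 = $647,233
Ashport Unified SD: $647,233 × 0.02076 = $13,436.55708
City of Orrin Falls: $647,233 × 0.00538 = $3,482.11354
Brackenridge Township: $647,233 × 0.0042 = $2,718.3786
Regional Park District: $647,233 × 0.00498 = $3,223.22034
Quailridge County: $647,233 × 0.00887 = $5,740.95671
Total = $28,601.22627

$28,601.23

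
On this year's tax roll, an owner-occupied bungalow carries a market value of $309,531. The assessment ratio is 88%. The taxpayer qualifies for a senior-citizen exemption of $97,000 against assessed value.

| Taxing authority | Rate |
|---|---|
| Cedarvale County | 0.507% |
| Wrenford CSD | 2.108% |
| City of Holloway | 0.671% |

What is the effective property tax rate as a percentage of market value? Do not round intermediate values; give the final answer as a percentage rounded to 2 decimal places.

Assessed value = $309,531 × 0.88 = $272,387.28
Taxable value = $272,387.28 − $97,000 = $175,387.28
Cedarvale County: $175,387.28 × 0.00507 = $889.2135096
Wrenford CSD: $175,387.28 × 0.02108 = $3,697.1638624
City of Holloway: $175,387.28 × 0.00671 = $1,176.8486488
Total tax = $5,763.2260208
Effective rate = $5,763.2260208 ÷ $309,531 = 1.86% of market value

1.86%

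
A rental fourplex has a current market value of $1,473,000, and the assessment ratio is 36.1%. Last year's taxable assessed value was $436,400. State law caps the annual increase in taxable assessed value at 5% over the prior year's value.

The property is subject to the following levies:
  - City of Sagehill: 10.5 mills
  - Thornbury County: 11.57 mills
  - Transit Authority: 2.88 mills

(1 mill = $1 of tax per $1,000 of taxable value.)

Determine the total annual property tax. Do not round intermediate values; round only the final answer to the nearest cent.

$11,432.59

Uncapped assessed value = $1,473,000 × 0.361 = $531,753
Cap limit = $436,400 × 1.05 = $458,220
Taxable assessed value = min($531,753, $458,220) = $458,220 (cap binds)
City of Sagehill: $458,220 × 0.0105 = $4,811.31
Thornbury County: $458,220 × 0.01157 = $5,301.6054
Transit Authority: $458,220 × 0.00288 = $1,319.6736
Total = $11,432.589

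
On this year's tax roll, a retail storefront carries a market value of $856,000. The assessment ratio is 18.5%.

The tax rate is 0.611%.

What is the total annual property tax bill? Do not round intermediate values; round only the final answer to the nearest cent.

$967.58

Assessed value = $856,000 × 0.185 = $158,360
Tax = $158,360 × 0.00611 = $967.5796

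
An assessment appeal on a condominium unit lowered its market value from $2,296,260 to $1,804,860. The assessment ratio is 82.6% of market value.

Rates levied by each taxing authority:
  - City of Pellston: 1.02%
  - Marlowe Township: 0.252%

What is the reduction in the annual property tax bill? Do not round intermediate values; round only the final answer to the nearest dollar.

$5,163

Old assessed value = $2,296,260 × 0.826 = $1,896,710.76
New assessed value = $1,804,860 × 0.826 = $1,490,814.36
Combined rate = 0.0102 + 0.00252 = 0.01272
Old tax = $1,896,710.76 × 0.01272 = $24,126.1608672
New tax = $1,490,814.36 × 0.01272 = $18,963.1586592
Reduction = $24,126.1608672 − $18,963.1586592 = $5,163.002208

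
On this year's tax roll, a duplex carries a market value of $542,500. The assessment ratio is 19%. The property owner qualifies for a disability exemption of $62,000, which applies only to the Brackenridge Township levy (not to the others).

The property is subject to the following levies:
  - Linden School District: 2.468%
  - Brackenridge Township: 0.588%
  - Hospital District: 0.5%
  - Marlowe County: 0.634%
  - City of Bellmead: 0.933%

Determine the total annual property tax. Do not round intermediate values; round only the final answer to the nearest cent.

$4,915.97

Assessed value = $542,500 × 0.19 = $103,075
Linden School District: $103,075 × 0.02468 = $2,543.891
Brackenridge Township: ($103,075 − $62,000) × 0.00588 = $41,075 × 0.00588 = $241.521
Hospital District: $103,075 × 0.005 = $515.375
Marlowe County: $103,075 × 0.00634 = $653.4955
City of Bellmead: $103,075 × 0.00933 = $961.68975
Total = $4,915.97225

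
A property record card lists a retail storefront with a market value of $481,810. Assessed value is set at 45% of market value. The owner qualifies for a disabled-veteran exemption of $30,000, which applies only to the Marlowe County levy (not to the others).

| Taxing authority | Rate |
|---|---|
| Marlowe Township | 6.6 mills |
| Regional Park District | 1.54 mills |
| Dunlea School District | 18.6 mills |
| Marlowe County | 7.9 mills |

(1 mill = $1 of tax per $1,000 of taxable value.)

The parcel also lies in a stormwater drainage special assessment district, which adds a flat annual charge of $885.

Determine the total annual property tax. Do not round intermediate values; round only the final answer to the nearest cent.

Assessed value = $481,810 × 0.45 = $216,814.5
Marlowe Township: $216,814.5 × 0.0066 = $1,430.9757
Regional Park District: $216,814.5 × 0.00154 = $333.89433
Dunlea School District: $216,814.5 × 0.0186 = $4,032.7497
Marlowe County: ($216,814.5 − $30,000) × 0.0079 = $186,814.5 × 0.0079 = $1,475.83455
Levies subtotal = $7,273.45428
Total = $7,273.45428 + $885 = $8,158.45428

$8,158.45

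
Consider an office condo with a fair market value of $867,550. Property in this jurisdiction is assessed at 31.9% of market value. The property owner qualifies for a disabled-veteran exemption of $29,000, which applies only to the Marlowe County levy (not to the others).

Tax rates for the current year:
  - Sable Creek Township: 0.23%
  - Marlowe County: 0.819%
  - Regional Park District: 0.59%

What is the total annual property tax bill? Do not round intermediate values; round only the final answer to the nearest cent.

$4,298.40

Assessed value = $867,550 × 0.319 = $276,748.45
Sable Creek Township: $276,748.45 × 0.0023 = $636.521435
Marlowe County: ($276,748.45 − $29,000) × 0.00819 = $247,748.45 × 0.00819 = $2,029.0598055
Regional Park District: $276,748.45 × 0.0059 = $1,632.815855
Total = $4,298.3970955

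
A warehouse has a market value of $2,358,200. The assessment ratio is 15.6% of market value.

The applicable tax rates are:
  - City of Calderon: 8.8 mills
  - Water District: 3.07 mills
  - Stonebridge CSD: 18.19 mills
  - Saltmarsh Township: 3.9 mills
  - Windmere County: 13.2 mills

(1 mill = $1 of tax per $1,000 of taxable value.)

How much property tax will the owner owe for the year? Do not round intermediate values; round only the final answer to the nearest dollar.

Assessed value = $2,358,200 × 0.156 = $367,879.2
City of Calderon: $367,879.2 × 0.0088 = $3,237.33696
Water District: $367,879.2 × 0.00307 = $1,129.389144
Stonebridge CSD: $367,879.2 × 0.01819 = $6,691.722648
Saltmarsh Township: $367,879.2 × 0.0039 = $1,434.72888
Windmere County: $367,879.2 × 0.0132 = $4,856.00544
Total = $3,237.33696 + $1,129.389144 + $6,691.722648 + $1,434.72888 + $4,856.00544 = $17,349.183072

$17,349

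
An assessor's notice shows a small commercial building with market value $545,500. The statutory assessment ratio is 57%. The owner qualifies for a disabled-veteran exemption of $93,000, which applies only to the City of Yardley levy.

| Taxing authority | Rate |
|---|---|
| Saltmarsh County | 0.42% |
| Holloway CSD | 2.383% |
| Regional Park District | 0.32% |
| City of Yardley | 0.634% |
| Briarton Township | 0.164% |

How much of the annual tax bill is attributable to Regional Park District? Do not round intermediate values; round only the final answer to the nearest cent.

$994.99

Assessed value = $545,500 × 0.57 = $310,935
Regional Park District taxable value = $310,935 (exemption does not apply)
Regional Park District levy = $310,935 × 0.0032 = $994.992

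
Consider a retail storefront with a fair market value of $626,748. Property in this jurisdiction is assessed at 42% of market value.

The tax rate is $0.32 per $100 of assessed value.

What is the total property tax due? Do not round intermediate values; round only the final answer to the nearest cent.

$842.35

Assessed value = $626,748 × 0.42 = $263,234.16
Tax = $263,234.16 × 0.0032 = $842.349312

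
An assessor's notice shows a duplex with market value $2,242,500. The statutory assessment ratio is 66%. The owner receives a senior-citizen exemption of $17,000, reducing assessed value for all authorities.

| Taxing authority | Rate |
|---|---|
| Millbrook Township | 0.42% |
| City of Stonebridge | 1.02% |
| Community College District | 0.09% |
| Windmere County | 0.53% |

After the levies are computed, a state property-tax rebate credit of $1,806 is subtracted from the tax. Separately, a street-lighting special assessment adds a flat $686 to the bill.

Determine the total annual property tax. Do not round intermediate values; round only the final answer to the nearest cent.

Assessed value = $2,242,500 × 0.66 = $1,480,050
Taxable value = $1,480,050 − $17,000 = $1,463,050
Millbrook Township: $1,463,050 × 0.0042 = $6,144.81
City of Stonebridge: $1,463,050 × 0.0102 = $14,923.11
Community College District: $1,463,050 × 0.0009 = $1,316.745
Windmere County: $1,463,050 × 0.0053 = $7,754.165
Levies subtotal = $30,138.83
After credit = $30,138.83 − $1,806 = $28,332.83
Total = $28,332.83 + $686 = $29,018.83

$29,018.83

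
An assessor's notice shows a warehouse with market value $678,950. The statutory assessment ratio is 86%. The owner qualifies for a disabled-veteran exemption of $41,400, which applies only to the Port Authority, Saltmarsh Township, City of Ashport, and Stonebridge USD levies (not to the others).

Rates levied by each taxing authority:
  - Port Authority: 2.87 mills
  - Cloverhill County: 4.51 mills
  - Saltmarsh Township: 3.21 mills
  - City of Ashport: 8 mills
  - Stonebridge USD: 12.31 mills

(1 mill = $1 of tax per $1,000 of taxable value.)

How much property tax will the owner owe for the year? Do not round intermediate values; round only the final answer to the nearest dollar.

$16,950

Assessed value = $678,950 × 0.86 = $583,897
Port Authority: ($583,897 − $41,400) × 0.00287 = $542,497 × 0.00287 = $1,556.96639
Cloverhill County: $583,897 × 0.00451 = $2,633.37547
Saltmarsh Township: ($583,897 − $41,400) × 0.00321 = $542,497 × 0.00321 = $1,741.41537
City of Ashport: ($583,897 − $41,400) × 0.008 = $542,497 × 0.008 = $4,339.976
Stonebridge USD: ($583,897 − $41,400) × 0.01231 = $542,497 × 0.01231 = $6,678.13807
Total = $16,949.8713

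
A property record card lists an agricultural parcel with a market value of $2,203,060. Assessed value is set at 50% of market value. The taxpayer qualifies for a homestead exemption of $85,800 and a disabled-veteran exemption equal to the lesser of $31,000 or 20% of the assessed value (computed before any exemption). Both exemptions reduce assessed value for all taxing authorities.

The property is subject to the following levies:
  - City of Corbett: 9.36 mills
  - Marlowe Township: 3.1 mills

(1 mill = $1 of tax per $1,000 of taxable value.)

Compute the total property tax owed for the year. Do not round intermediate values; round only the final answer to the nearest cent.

Assessed value = $2,203,060 × 0.5 = $1,101,530
Disabled-veteran exemption = min($31,000, 20% × $1,101,530) = min($31,000, $220,306) = $31,000 (dollar cap binds)
Taxable value = $1,101,530 − $85,800 − $31,000 = $984,730
City of Corbett: $984,730 × 0.00936 = $9,217.0728
Marlowe Township: $984,730 × 0.0031 = $3,052.663
Total = $12,269.7358

$12,269.74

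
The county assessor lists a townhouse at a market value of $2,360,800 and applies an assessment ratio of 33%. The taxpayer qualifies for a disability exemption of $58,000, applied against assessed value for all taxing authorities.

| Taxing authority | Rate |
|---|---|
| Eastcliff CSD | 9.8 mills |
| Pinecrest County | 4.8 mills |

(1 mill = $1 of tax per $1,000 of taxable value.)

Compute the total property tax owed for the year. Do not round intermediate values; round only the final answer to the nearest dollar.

$10,528

Assessed value = $2,360,800 × 0.33 = $779,064
Taxable value = $779,064 − $58,000 = $721,064
Eastcliff CSD: $721,064 × 0.0098 = $7,066.4272
Pinecrest County: $721,064 × 0.0048 = $3,461.1072
Total = $7,066.4272 + $3,461.1072 = $10,527.5344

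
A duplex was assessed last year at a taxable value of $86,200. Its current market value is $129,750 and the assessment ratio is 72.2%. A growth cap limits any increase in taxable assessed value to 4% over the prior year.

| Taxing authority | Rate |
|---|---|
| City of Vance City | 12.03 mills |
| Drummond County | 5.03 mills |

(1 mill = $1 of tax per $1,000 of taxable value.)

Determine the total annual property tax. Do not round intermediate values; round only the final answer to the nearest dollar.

Uncapped assessed value = $129,750 × 0.722 = $93,679.5
Cap limit = $86,200 × 1.04 = $89,648
Taxable assessed value = min($93,679.5, $89,648) = $89,648 (cap binds)
City of Vance City: $89,648 × 0.01203 = $1,078.46544
Drummond County: $89,648 × 0.00503 = $450.92944
Total = $1,529.39488

$1,529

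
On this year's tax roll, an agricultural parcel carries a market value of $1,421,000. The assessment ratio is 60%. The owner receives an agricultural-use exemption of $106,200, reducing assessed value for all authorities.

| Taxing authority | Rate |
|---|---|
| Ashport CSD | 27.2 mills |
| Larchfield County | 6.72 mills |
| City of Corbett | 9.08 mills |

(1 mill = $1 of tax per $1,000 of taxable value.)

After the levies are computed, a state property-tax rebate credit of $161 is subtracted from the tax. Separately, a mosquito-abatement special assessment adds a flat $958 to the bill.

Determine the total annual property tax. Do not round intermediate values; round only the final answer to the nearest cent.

$32,892.20

Assessed value = $1,421,000 × 0.6 = $852,600
Taxable value = $852,600 − $106,200 = $746,400
Ashport CSD: $746,400 × 0.0272 = $20,302.08
Larchfield County: $746,400 × 0.00672 = $5,015.808
City of Corbett: $746,400 × 0.00908 = $6,777.312
Levies subtotal = $32,095.2
After credit = $32,095.2 − $161 = $31,934.2
Total = $31,934.2 + $958 = $32,892.2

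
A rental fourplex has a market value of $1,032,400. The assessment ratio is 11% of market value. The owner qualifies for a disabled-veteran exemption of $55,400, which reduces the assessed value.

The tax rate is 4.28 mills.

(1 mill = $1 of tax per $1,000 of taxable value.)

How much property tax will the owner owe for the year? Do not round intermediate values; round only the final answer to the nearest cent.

Assessed value = $1,032,400 × 0.11 = $113,564
Taxable value = $113,564 − $55,400 = $58,164
Tax = $58,164 × 0.00428 = $248.94192

$248.94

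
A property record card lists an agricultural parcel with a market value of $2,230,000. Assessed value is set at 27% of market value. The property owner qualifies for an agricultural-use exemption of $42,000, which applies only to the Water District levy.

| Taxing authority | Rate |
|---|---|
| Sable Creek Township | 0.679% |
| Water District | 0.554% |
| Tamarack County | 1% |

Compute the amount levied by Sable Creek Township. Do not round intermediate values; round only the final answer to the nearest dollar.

Assessed value = $2,230,000 × 0.27 = $602,100
Sable Creek Township taxable value = $602,100 (exemption does not apply)
Sable Creek Township levy = $602,100 × 0.00679 = $4,088.259

$4,088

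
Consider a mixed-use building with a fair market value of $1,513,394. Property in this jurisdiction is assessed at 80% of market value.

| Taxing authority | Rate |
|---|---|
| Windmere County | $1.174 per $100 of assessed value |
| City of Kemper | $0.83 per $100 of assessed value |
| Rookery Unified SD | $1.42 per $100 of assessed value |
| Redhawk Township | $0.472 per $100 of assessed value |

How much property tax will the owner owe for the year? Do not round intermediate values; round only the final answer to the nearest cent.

$47,169.46

Assessed value = $1,513,394 × 0.8 = $1,210,715.2
Windmere County: $1,210,715.2 × 0.01174 = $14,213.796448
City of Kemper: $1,210,715.2 × 0.0083 = $10,048.93616
Rookery Unified SD: $1,210,715.2 × 0.0142 = $17,192.15584
Redhawk Township: $1,210,715.2 × 0.00472 = $5,714.575744
Total = $14,213.796448 + $10,048.93616 + $17,192.15584 + $5,714.575744 = $47,169.464192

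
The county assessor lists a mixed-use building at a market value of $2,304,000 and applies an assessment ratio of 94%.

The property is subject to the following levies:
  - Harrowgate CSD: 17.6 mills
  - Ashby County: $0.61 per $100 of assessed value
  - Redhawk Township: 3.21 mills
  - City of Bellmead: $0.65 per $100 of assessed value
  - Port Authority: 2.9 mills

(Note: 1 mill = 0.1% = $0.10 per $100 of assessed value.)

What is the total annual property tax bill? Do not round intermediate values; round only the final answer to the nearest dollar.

Assessed value = $2,304,000 × 0.94 = $2,165,760
Harrowgate CSD: $2,165,760 × 0.0176 = $38,117.376
Ashby County: $2,165,760 × 0.0061 = $13,211.136
Redhawk Township: $2,165,760 × 0.00321 = $6,952.0896
City of Bellmead: $2,165,760 × 0.0065 = $14,077.44
Port Authority: $2,165,760 × 0.0029 = $6,280.704
Total = $78,638.7456

$78,639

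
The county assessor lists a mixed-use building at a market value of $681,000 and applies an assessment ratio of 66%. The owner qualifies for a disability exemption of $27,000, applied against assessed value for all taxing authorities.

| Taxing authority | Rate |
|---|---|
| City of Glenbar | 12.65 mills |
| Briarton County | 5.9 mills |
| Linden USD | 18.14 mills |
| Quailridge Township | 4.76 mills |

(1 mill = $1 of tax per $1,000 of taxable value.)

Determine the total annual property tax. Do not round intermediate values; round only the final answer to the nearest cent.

$17,510.97

Assessed value = $681,000 × 0.66 = $449,460
Taxable value = $449,460 − $27,000 = $422,460
City of Glenbar: $422,460 × 0.01265 = $5,344.119
Briarton County: $422,460 × 0.0059 = $2,492.514
Linden USD: $422,460 × 0.01814 = $7,663.4244
Quailridge Township: $422,460 × 0.00476 = $2,010.9096
Total = $5,344.119 + $2,492.514 + $7,663.4244 + $2,010.9096 = $17,510.967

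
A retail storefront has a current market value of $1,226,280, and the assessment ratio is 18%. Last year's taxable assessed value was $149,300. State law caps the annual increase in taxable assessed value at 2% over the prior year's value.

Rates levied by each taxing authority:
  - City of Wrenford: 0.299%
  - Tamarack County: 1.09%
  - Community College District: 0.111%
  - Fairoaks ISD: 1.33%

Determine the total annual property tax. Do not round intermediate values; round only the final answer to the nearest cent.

$4,309.69

Uncapped assessed value = $1,226,280 × 0.18 = $220,730.4
Cap limit = $149,300 × 1.02 = $152,286
Taxable assessed value = min($220,730.4, $152,286) = $152,286 (cap binds)
City of Wrenford: $152,286 × 0.00299 = $455.33514
Tamarack County: $152,286 × 0.0109 = $1,659.9174
Community College District: $152,286 × 0.00111 = $169.03746
Fairoaks ISD: $152,286 × 0.0133 = $2,025.4038
Total = $4,309.6938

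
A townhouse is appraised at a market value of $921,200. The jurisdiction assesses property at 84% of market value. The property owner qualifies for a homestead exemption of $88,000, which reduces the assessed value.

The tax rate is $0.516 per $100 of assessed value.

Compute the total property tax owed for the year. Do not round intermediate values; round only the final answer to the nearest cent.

$3,538.77

Assessed value = $921,200 × 0.84 = $773,808
Taxable value = $773,808 − $88,000 = $685,808
Tax = $685,808 × 0.00516 = $3,538.76928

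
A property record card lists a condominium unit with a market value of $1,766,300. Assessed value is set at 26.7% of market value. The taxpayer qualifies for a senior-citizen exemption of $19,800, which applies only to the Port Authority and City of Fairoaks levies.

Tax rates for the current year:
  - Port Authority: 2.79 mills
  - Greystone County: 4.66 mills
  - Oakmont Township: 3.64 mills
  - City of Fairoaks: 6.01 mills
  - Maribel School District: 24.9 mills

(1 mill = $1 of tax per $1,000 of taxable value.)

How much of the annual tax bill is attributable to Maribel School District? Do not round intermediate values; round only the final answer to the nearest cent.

$11,742.89

Assessed value = $1,766,300 × 0.267 = $471,602.1
Maribel School District taxable value = $471,602.1 (exemption does not apply)
Maribel School District levy = $471,602.1 × 0.0249 = $11,742.89229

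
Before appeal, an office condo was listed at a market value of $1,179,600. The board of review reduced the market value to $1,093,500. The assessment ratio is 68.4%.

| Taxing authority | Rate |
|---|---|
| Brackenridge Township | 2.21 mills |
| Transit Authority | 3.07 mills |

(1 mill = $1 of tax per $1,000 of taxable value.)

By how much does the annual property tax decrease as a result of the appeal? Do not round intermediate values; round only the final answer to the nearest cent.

$310.95

Old assessed value = $1,179,600 × 0.684 = $806,846.4
New assessed value = $1,093,500 × 0.684 = $747,954
Combined rate = 0.00221 + 0.00307 = 0.00528
Old tax = $806,846.4 × 0.00528 = $4,260.148992
New tax = $747,954 × 0.00528 = $3,949.19712
Reduction = $4,260.148992 − $3,949.19712 = $310.951872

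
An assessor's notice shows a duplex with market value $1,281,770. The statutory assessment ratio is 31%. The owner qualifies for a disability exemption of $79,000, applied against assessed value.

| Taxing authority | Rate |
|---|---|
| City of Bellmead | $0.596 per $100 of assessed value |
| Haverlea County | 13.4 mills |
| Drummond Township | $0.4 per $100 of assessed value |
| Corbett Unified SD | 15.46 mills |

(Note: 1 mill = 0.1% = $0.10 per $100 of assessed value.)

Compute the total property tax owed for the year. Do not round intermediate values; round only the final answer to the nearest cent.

$12,358.30

Assessed value = $1,281,770 × 0.31 = $397,348.7
Taxable value = $397,348.7 − $79,000 = $318,348.7
City of Bellmead: $318,348.7 × 0.00596 = $1,897.358252
Haverlea County: $318,348.7 × 0.0134 = $4,265.87258
Drummond Township: $318,348.7 × 0.004 = $1,273.3948
Corbett Unified SD: $318,348.7 × 0.01546 = $4,921.670902
Total = $12,358.296534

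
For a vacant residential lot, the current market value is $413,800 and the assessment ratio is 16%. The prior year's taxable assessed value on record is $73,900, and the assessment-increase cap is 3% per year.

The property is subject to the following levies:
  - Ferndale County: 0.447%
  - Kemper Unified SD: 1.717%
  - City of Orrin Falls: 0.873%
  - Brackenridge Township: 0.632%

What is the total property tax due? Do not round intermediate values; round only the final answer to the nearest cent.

Uncapped assessed value = $413,800 × 0.16 = $66,208
Cap limit = $73,900 × 1.03 = $76,117
Taxable assessed value = min($66,208, $76,117) = $66,208 (cap does not bind)
Ferndale County: $66,208 × 0.00447 = $295.94976
Kemper Unified SD: $66,208 × 0.01717 = $1,136.79136
City of Orrin Falls: $66,208 × 0.00873 = $577.99584
Brackenridge Township: $66,208 × 0.00632 = $418.43456
Total = $2,429.17152

$2,429.17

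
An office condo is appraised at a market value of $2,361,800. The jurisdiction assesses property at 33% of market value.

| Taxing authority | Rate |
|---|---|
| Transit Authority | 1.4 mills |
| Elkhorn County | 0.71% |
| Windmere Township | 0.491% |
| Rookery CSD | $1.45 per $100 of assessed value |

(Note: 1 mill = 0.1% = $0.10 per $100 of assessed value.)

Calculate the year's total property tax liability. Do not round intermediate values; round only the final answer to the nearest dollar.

Assessed value = $2,361,800 × 0.33 = $779,394
Transit Authority: $779,394 × 0.0014 = $1,091.1516
Elkhorn County: $779,394 × 0.0071 = $5,533.6974
Windmere Township: $779,394 × 0.00491 = $3,826.82454
Rookery CSD: $779,394 × 0.0145 = $11,301.213
Total = $21,752.88654

$21,753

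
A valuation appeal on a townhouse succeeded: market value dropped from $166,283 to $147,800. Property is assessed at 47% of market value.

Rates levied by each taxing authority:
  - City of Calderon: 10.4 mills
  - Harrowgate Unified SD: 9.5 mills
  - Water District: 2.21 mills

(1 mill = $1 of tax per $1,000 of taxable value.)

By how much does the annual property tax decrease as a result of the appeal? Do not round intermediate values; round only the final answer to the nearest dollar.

Old assessed value = $166,283 × 0.47 = $78,153.01
New assessed value = $147,800 × 0.47 = $69,466
Combined rate = 0.0104 + 0.0095 + 0.00221 = 0.02211
Old tax = $78,153.01 × 0.02211 = $1,727.9630511
New tax = $69,466 × 0.02211 = $1,535.89326
Reduction = $1,727.9630511 − $1,535.89326 = $192.0697911

$192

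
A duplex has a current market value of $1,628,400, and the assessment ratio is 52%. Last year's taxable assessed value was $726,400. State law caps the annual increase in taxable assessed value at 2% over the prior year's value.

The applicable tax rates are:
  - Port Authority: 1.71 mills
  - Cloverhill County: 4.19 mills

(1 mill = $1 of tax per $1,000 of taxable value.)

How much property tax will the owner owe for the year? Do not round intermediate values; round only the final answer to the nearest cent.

$4,371.48

Uncapped assessed value = $1,628,400 × 0.52 = $846,768
Cap limit = $726,400 × 1.02 = $740,928
Taxable assessed value = min($846,768, $740,928) = $740,928 (cap binds)
Port Authority: $740,928 × 0.00171 = $1,266.98688
Cloverhill County: $740,928 × 0.00419 = $3,104.48832
Total = $4,371.4752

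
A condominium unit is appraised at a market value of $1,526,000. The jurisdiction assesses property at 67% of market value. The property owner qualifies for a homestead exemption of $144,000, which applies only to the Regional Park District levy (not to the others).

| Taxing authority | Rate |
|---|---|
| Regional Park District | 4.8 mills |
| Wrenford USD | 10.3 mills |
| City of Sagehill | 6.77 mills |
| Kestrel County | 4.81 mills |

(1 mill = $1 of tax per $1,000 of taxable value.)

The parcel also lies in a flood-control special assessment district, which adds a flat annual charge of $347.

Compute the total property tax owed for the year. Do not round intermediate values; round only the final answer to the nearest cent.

Assessed value = $1,526,000 × 0.67 = $1,022,420
Regional Park District: ($1,022,420 − $144,000) × 0.0048 = $878,420 × 0.0048 = $4,216.416
Wrenford USD: $1,022,420 × 0.0103 = $10,530.926
City of Sagehill: $1,022,420 × 0.00677 = $6,921.7834
Kestrel County: $1,022,420 × 0.00481 = $4,917.8402
Levies subtotal = $26,586.9656
Total = $26,586.9656 + $347 = $26,933.9656

$26,933.97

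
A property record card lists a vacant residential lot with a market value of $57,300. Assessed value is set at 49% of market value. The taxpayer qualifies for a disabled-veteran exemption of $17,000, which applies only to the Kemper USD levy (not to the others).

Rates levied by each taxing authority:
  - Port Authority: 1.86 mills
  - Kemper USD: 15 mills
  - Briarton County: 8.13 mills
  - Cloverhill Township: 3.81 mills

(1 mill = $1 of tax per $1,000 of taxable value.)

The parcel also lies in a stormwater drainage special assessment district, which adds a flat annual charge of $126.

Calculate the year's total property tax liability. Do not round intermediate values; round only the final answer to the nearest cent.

Assessed value = $57,300 × 0.49 = $28,077
Port Authority: $28,077 × 0.00186 = $52.22322
Kemper USD: ($28,077 − $17,000) × 0.015 = $11,077 × 0.015 = $166.155
Briarton County: $28,077 × 0.00813 = $228.26601
Cloverhill Township: $28,077 × 0.00381 = $106.97337
Levies subtotal = $553.6176
Total = $553.6176 + $126 = $679.6176

$679.62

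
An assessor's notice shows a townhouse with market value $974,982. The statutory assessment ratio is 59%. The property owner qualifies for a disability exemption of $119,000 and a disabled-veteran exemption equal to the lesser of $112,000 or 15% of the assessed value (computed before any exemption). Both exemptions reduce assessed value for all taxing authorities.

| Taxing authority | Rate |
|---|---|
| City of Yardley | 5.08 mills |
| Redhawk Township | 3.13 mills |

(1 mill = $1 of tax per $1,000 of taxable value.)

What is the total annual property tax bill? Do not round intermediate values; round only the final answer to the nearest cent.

Assessed value = $974,982 × 0.59 = $575,239.38
Disabled-veteran exemption = min($112,000, 15% × $575,239.38) = min($112,000, $86,285.907) = $86,285.907 (percentage binds)
Taxable value = $575,239.38 − $119,000 − $86,285.907 = $369,953.473
City of Yardley: $369,953.473 × 0.00508 = $1,879.36364284
Redhawk Township: $369,953.473 × 0.00313 = $1,157.95437049
Total = $3,037.31801333

$3,037.32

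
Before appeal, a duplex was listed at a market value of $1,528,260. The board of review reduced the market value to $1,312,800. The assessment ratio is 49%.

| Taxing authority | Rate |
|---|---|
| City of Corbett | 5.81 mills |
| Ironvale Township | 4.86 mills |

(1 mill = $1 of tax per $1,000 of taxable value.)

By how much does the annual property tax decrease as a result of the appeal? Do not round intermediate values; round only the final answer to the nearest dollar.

$1,126

Old assessed value = $1,528,260 × 0.49 = $748,847.4
New assessed value = $1,312,800 × 0.49 = $643,272
Combined rate = 0.00581 + 0.00486 = 0.01067
Old tax = $748,847.4 × 0.01067 = $7,990.201758
New tax = $643,272 × 0.01067 = $6,863.71224
Reduction = $7,990.201758 − $6,863.71224 = $1,126.489518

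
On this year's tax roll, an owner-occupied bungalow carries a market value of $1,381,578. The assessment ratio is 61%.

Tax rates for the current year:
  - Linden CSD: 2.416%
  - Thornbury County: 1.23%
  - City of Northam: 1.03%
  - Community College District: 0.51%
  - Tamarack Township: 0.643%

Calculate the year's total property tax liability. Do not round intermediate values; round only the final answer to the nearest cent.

Assessed value = $1,381,578 × 0.61 = $842,762.58
Linden CSD: $842,762.58 × 0.02416 = $20,361.1439328
Thornbury County: $842,762.58 × 0.0123 = $10,365.979734
City of Northam: $842,762.58 × 0.0103 = $8,680.454574
Community College District: $842,762.58 × 0.0051 = $4,298.089158
Tamarack Township: $842,762.58 × 0.00643 = $5,418.9633894
Total = $20,361.1439328 + $10,365.979734 + $8,680.454574 + $4,298.089158 + $5,418.9633894 = $49,124.6307882

$49,124.63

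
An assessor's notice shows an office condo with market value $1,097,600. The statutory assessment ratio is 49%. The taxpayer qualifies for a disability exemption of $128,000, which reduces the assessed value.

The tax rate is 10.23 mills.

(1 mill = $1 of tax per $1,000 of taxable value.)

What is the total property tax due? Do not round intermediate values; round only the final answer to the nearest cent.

Assessed value = $1,097,600 × 0.49 = $537,824
Taxable value = $537,824 − $128,000 = $409,824
Tax = $409,824 × 0.01023 = $4,192.49952

$4,192.50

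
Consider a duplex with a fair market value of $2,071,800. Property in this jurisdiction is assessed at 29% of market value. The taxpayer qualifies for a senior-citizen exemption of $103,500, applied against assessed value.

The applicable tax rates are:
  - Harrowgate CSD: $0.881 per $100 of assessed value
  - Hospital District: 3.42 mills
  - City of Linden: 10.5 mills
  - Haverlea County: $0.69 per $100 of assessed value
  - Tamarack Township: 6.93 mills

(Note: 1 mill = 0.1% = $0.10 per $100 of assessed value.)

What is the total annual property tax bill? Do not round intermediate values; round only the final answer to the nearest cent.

Assessed value = $2,071,800 × 0.29 = $600,822
Taxable value = $600,822 − $103,500 = $497,322
Harrowgate CSD: $497,322 × 0.00881 = $4,381.40682
Hospital District: $497,322 × 0.00342 = $1,700.84124
City of Linden: $497,322 × 0.0105 = $5,221.881
Haverlea County: $497,322 × 0.0069 = $3,431.5218
Tamarack Township: $497,322 × 0.00693 = $3,446.44146
Total = $18,182.09232

$18,182.09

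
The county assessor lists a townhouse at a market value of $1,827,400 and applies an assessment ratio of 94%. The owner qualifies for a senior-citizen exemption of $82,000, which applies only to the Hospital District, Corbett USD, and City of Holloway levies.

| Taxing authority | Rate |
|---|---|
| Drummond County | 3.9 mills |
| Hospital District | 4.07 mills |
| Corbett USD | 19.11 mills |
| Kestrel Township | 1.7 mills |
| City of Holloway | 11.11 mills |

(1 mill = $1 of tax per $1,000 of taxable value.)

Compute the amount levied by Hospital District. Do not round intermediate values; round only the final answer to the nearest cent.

$6,657.53

Assessed value = $1,827,400 × 0.94 = $1,717,756
Hospital District taxable value = $1,717,756 − $82,000 = $1,635,756
Hospital District levy = $1,635,756 × 0.00407 = $6,657.52692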